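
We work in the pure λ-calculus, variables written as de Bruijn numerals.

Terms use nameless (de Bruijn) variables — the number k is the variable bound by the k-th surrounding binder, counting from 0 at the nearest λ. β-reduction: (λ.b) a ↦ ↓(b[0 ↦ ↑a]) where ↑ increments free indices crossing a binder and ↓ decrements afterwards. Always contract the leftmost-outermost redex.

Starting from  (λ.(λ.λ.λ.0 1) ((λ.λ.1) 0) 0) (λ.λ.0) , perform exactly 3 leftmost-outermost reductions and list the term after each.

  start: (λ.(λ.λ.λ.0 1) ((λ.λ.1) 0) 0) (λ.λ.0)
  [1] (λ.λ.λ.0 1) ((λ.λ.1) (λ.λ.0)) (λ.λ.0)
  [2] (λ.λ.0 1) (λ.λ.0)
  [3] λ.0 (λ.λ.0)

Answer: after 3 steps: λ.0 (λ.λ.0)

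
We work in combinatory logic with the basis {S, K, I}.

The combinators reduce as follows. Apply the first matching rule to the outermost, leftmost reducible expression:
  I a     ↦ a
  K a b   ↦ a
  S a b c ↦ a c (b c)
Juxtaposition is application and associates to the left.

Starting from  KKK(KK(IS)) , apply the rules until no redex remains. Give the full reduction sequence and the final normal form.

  start: KKK(KK(IS))
  →1  K(KK(IS))
  →2  KK

Answer: normal form = KK  (in 2 steps)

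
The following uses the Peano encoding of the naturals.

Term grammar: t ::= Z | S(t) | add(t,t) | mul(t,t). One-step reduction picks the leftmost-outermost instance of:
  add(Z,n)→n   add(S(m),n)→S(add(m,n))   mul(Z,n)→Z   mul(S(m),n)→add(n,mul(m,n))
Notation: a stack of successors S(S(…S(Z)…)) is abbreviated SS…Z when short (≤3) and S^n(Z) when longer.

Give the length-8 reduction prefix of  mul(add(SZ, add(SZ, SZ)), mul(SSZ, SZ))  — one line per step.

  start: mul(add(SZ, add(SZ, SZ)), mul(SSZ, SZ))
  step 1: mul(S(add(Z, add(SZ, SZ))), mul(SSZ, SZ))
  step 2: add(mul(SSZ, SZ), mul(add(Z, add(SZ, SZ)), mul(SSZ, SZ)))
  step 3: add(add(SZ, mul(SZ, SZ)), mul(add(Z, add(SZ, SZ)), mul(SSZ, SZ)))
  step 4: add(S(add(Z, mul(SZ, SZ))), mul(add(Z, add(SZ, SZ)), mul(SSZ, SZ)))
  step 5: S(add(add(Z, mul(SZ, SZ)), mul(add(Z, add(SZ, SZ)), mul(SSZ, SZ))))
  step 6: S(add(mul(SZ, SZ), mul(add(Z, add(SZ, SZ)), mul(SSZ, SZ))))
  step 7: S(add(add(SZ, mul(Z, SZ)), mul(add(Z, add(SZ, SZ)), mul(SSZ, SZ))))
  step 8: S(add(S(add(Z, mul(Z, SZ))), mul(add(Z, add(SZ, SZ)), mul(SSZ, SZ))))

Answer: after 8 steps: S(add(S(add(Z, mul(Z, SZ))), mul(add(Z, add(SZ, SZ)), mul(SSZ, SZ))))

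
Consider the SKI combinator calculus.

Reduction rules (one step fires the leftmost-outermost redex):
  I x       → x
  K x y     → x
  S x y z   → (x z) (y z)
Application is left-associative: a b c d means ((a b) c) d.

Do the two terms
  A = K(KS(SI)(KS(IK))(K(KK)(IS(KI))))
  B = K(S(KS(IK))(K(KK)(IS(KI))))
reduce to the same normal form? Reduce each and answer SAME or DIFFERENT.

Answer: SAME — A ⇓ K(SS(KK)), B ⇓ K(SS(KK))

Reduction:
Term A:
  start: K(KS(SI)(KS(IK))(K(KK)(IS(KI))))
  [1] K(S(KS(IK))(K(KK)(IS(KI))))
  [2] K(SS(K(KK)(IS(KI))))
  [3] K(SS(KK))

Term B:
  start: K(S(KS(IK))(K(KK)(IS(KI))))
  [1] K(SS(K(KK)(IS(KI))))
  [2] K(SS(KK))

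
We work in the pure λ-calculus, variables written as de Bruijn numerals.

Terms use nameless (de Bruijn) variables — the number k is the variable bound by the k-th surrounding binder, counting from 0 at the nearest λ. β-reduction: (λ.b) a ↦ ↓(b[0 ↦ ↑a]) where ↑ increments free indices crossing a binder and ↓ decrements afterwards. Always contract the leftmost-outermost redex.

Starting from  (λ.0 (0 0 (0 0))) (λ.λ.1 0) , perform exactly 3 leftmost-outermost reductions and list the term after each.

Answer: after 3 steps: λ.(λ.(λ.λ.1 0) 0) ((λ.λ.1 0) (λ.λ.1 0)) 0

Working:
  start: (λ.0 (0 0 (0 0))) (λ.λ.1 0)
  step 1: (λ.λ.1 0) ((λ.λ.1 0) (λ.λ.1 0) ((λ.λ.1 0) (λ.λ.1 0)))
  step 2: λ.(λ.λ.1 0) (λ.λ.1 0) ((λ.λ.1 0) (λ.λ.1 0)) 0
  step 3: λ.(λ.(λ.λ.1 0) 0) ((λ.λ.1 0) (λ.λ.1 0)) 0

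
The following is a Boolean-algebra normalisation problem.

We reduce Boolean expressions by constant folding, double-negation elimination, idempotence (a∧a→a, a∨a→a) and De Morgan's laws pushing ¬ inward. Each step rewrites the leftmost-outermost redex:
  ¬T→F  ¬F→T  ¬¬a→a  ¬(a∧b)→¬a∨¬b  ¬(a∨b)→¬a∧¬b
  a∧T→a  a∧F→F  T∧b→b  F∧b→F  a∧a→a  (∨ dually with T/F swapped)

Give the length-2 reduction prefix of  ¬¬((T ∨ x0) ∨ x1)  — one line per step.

  start: ¬¬((T ∨ x0) ∨ x1)
  step 1: (T ∨ x0) ∨ x1
  step 2: T ∨ x1

Answer: after 2 steps: T ∨ x1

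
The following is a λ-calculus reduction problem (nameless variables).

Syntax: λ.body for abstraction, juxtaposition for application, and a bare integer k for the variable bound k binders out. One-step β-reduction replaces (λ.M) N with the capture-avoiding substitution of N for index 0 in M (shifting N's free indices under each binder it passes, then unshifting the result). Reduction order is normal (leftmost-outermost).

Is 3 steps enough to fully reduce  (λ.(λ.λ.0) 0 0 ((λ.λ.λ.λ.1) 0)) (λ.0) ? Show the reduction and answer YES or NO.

Answer: NO — after 3 steps the term is (λ.0) ((λ.λ.λ.λ.1) (λ.0)), not yet normal

Derivation:
  start: (λ.(λ.λ.0) 0 0 ((λ.λ.λ.λ.1) 0)) (λ.0)
  →1  (λ.λ.0) (λ.0) (λ.0) ((λ.λ.λ.λ.1) (λ.0))
  →2  (λ.0) (λ.0) ((λ.λ.λ.λ.1) (λ.0))
  →3  (λ.0) ((λ.λ.λ.λ.1) (λ.0))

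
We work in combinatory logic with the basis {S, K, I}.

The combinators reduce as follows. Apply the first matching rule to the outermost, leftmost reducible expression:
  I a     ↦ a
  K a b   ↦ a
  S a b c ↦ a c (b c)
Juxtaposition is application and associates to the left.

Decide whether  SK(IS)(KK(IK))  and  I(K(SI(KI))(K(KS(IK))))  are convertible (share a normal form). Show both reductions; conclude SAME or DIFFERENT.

Answer: DIFFERENT — A ⇓ K, B ⇓ SI(KI)

Derivation:
Term A:
  start: SK(IS)(KK(IK))
  step 1: K(KK(IK))(IS(KK(IK)))
  step 2: KK(IK)
  step 3: K

Term B:
  start: I(K(SI(KI))(K(KS(IK))))
  step 1: K(SI(KI))(K(KS(IK)))
  step 2: SI(KI)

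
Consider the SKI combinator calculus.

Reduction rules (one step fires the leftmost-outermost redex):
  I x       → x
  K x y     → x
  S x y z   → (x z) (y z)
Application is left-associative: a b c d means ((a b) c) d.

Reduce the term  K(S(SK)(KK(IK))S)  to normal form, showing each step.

  start: K(S(SK)(KK(IK))S)
  [1] K(SKS(KK(IK)S))
  [2] K(K(KK(IK)S)(S(KK(IK)S)))
  [3] K(KK(IK)S)
  [4] K(KS)

Answer: normal form = K(KS)  (in 4 steps)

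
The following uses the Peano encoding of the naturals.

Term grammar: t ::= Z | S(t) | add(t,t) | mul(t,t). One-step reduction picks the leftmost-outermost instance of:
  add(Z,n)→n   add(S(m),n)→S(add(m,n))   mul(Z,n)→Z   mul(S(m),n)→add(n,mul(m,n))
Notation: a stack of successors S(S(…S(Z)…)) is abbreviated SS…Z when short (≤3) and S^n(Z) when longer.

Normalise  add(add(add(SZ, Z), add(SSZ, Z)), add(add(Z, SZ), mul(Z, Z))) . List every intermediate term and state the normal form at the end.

  start: add(add(add(SZ, Z), add(SSZ, Z)), add(add(Z, SZ), mul(Z, Z)))
  [1] add(add(S(add(Z, Z)), add(SSZ, Z)), add(add(Z, SZ), mul(Z, Z)))
  [2] add(S(add(add(Z, Z), add(SSZ, Z))), add(add(Z, SZ), mul(Z, Z)))
  [3] S(add(add(add(Z, Z), add(SSZ, Z)), add(add(Z, SZ), mul(Z, Z))))
  [4] S(add(add(Z, add(SSZ, Z)), add(add(Z, SZ), mul(Z, Z))))
  [5] S(add(add(SSZ, Z), add(add(Z, SZ), mul(Z, Z))))
  [6] S(add(S(add(SZ, Z)), add(add(Z, SZ), mul(Z, Z))))
  [7] S(S(add(add(SZ, Z), add(add(Z, SZ), mul(Z, Z)))))
  [8] S(S(add(S(add(Z, Z)), add(add(Z, SZ), mul(Z, Z)))))
  [9] S(S(S(add(add(Z, Z), add(add(Z, SZ), mul(Z, Z))))))
  [10] S(S(S(add(Z, add(add(Z, SZ), mul(Z, Z))))))
  [11] S(S(S(add(add(Z, SZ), mul(Z, Z)))))
  [12] S(S(S(add(SZ, mul(Z, Z)))))
  [13] S(S(S(S(add(Z, mul(Z, Z))))))
  [14] S(S(S(S(mul(Z, Z)))))
  [15] S^4(Z)

Answer: normal form = S^4(Z)  (in 15 steps)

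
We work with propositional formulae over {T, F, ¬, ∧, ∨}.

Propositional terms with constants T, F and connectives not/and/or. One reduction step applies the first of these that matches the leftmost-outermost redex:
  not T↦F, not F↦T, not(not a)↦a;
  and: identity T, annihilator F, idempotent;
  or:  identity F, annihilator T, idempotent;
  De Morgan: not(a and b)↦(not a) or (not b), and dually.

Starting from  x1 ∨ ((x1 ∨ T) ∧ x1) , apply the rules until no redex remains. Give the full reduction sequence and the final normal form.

  start: x1 ∨ ((x1 ∨ T) ∧ x1)
  [1] x1 ∨ (T ∧ x1)
  [2] x1 ∨ x1
  [3] x1

Answer: normal form = x1  (in 3 steps)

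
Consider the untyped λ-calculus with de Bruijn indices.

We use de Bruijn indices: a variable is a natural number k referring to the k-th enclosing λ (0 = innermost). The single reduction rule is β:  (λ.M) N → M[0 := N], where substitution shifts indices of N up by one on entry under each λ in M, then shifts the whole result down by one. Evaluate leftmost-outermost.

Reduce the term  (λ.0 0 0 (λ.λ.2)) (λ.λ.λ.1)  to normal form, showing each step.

Answer: normal form = λ.λ.λ.1  (in 4 steps)

Reduction:
  start: (λ.0 0 0 (λ.λ.2)) (λ.λ.λ.1)
  →1  (λ.λ.λ.1) (λ.λ.λ.1) (λ.λ.λ.1) (λ.λ.λ.λ.λ.1)
  →2  (λ.λ.1) (λ.λ.λ.1) (λ.λ.λ.λ.λ.1)
  →3  (λ.λ.λ.λ.1) (λ.λ.λ.λ.λ.1)
  →4  λ.λ.λ.1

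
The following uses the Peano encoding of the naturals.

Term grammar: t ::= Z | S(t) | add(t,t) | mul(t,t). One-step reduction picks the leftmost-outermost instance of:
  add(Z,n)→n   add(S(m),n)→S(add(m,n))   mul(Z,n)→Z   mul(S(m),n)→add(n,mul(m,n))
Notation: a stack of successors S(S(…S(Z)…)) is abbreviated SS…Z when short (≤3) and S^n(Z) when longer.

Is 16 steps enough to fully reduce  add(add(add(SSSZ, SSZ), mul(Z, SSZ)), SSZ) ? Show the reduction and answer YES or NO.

  start: add(add(add(SSSZ, SSZ), mul(Z, SSZ)), SSZ)
  →1  add(add(S(add(SSZ, SSZ)), mul(Z, SSZ)), SSZ)
  →2  add(S(add(add(SSZ, SSZ), mul(Z, SSZ))), SSZ)
  →3  S(add(add(add(SSZ, SSZ), mul(Z, SSZ)), SSZ))
  →4  S(add(add(S(add(SZ, SSZ)), mul(Z, SSZ)), SSZ))
  →5  S(add(S(add(add(SZ, SSZ), mul(Z, SSZ))), SSZ))
  →6  S(S(add(add(add(SZ, SSZ), mul(Z, SSZ)), SSZ)))
  →7  S(S(add(add(S(add(Z, SSZ)), mul(Z, SSZ)), SSZ)))
  →8  S(S(add(S(add(add(Z, SSZ), mul(Z, SSZ))), SSZ)))
  →9  S(S(S(add(add(add(Z, SSZ), mul(Z, SSZ)), SSZ))))
  →10  S(S(S(add(add(SSZ, mul(Z, SSZ)), SSZ))))
  →11  S(S(S(add(S(add(SZ, mul(Z, SSZ))), SSZ))))
  →12  S(S(S(S(add(add(SZ, mul(Z, SSZ)), SSZ)))))
  →13  S(S(S(S(add(S(add(Z, mul(Z, SSZ))), SSZ)))))
  →14  S(S(S(S(S(add(add(Z, mul(Z, SSZ)), SSZ))))))
  →15  S(S(S(S(S(add(mul(Z, SSZ), SSZ))))))
  →16  S(S(S(S(S(add(Z, SSZ))))))

Answer: NO — after 16 steps the term is S(S(S(S(S(add(Z, SSZ)))))), not yet normal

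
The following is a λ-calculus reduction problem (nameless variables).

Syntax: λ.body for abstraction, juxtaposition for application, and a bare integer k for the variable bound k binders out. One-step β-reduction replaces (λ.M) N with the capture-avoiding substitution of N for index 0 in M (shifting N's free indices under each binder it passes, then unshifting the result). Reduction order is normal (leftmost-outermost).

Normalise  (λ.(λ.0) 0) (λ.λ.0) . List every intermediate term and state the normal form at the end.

  start: (λ.(λ.0) 0) (λ.λ.0)
  step 1: (λ.0) (λ.λ.0)
  step 2: λ.λ.0

Answer: normal form = λ.λ.0  (in 2 steps)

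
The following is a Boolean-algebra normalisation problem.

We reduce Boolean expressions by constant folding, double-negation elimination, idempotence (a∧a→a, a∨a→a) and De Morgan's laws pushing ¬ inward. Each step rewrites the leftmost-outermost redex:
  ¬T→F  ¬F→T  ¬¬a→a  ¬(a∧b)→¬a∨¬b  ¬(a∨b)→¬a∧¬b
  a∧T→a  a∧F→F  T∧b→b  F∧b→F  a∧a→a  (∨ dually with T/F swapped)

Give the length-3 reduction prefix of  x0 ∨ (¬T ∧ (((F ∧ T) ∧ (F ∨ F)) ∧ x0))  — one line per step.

Answer: after 3 steps: x0

Derivation:
  start: x0 ∨ (¬T ∧ (((F ∧ T) ∧ (F ∨ F)) ∧ x0))
  [1] x0 ∨ (F ∧ (((F ∧ T) ∧ (F ∨ F)) ∧ x0))
  [2] x0 ∨ F
  [3] x0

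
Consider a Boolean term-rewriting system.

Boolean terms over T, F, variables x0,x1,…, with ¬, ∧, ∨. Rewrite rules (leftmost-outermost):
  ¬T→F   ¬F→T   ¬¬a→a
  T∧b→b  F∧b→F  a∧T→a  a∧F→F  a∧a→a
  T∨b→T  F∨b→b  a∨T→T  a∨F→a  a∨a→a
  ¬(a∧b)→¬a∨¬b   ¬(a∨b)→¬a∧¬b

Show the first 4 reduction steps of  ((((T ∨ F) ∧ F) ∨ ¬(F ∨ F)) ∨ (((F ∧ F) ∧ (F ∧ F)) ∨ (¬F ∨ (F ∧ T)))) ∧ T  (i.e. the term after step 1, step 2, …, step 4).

Answer: after 4 steps: (¬F ∧ ¬F) ∨ (((F ∧ F) ∧ (F ∧ F)) ∨ (¬F ∨ (F ∧ T)))

Reduction:
  start: ((((T ∨ F) ∧ F) ∨ ¬(F ∨ F)) ∨ (((F ∧ F) ∧ (F ∧ F)) ∨ (¬F ∨ (F ∧ T)))) ∧ T
  [1] (((T ∨ F) ∧ F) ∨ ¬(F ∨ F)) ∨ (((F ∧ F) ∧ (F ∧ F)) ∨ (¬F ∨ (F ∧ T)))
  [2] (F ∨ ¬(F ∨ F)) ∨ (((F ∧ F) ∧ (F ∧ F)) ∨ (¬F ∨ (F ∧ T)))
  [3] ¬(F ∨ F) ∨ (((F ∧ F) ∧ (F ∧ F)) ∨ (¬F ∨ (F ∧ T)))
  [4] (¬F ∧ ¬F) ∨ (((F ∧ F) ∧ (F ∧ F)) ∨ (¬F ∨ (F ∧ T)))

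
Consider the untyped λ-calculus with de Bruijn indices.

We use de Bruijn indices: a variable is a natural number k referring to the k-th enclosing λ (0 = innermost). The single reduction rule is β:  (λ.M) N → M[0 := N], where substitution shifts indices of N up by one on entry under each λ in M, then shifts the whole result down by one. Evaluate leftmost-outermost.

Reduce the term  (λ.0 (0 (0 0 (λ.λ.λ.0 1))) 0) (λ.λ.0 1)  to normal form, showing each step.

  start: (λ.0 (0 (0 0 (λ.λ.λ.0 1))) 0) (λ.λ.0 1)
  [1] (λ.λ.0 1) ((λ.λ.0 1) ((λ.λ.0 1) (λ.λ.0 1) (λ.λ.λ.0 1))) (λ.λ.0 1)
  [2] (λ.0 ((λ.λ.0 1) ((λ.λ.0 1) (λ.λ.0 1) (λ.λ.λ.0 1)))) (λ.λ.0 1)
  [3] (λ.λ.0 1) ((λ.λ.0 1) ((λ.λ.0 1) (λ.λ.0 1) (λ.λ.λ.0 1)))
  [4] λ.0 ((λ.λ.0 1) ((λ.λ.0 1) (λ.λ.0 1) (λ.λ.λ.0 1)))
  [5] λ.0 (λ.0 ((λ.λ.0 1) (λ.λ.0 1) (λ.λ.λ.0 1)))
  [6] λ.0 (λ.0 ((λ.0 (λ.λ.0 1)) (λ.λ.λ.0 1)))
  [7] λ.0 (λ.0 ((λ.λ.λ.0 1) (λ.λ.0 1)))
  [8] λ.0 (λ.0 (λ.λ.0 1))

Answer: normal form = λ.0 (λ.0 (λ.λ.0 1))  (in 8 steps)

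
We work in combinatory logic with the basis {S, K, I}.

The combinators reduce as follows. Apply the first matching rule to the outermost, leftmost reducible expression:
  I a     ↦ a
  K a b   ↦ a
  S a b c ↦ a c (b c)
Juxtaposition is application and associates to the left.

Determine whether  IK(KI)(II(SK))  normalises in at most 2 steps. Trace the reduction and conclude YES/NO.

Answer: YES — reaches normal form KI in 2 ≤ 2 steps

Working:
  start: IK(KI)(II(SK))
  step 1: K(KI)(II(SK))
  step 2: KI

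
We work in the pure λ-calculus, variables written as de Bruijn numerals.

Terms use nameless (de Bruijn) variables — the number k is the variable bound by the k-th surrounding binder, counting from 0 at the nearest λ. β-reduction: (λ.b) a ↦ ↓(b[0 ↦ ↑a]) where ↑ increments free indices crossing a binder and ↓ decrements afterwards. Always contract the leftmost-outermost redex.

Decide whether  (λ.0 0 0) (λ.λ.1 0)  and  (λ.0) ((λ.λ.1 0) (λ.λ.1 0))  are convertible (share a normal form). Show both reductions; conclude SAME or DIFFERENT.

Answer: SAME — A ⇓ λ.λ.1 0, B ⇓ λ.λ.1 0

Working:
Term A:
  start: (λ.0 0 0) (λ.λ.1 0)
  →1  (λ.λ.1 0) (λ.λ.1 0) (λ.λ.1 0)
  →2  (λ.(λ.λ.1 0) 0) (λ.λ.1 0)
  →3  (λ.λ.1 0) (λ.λ.1 0)
  →4  λ.(λ.λ.1 0) 0
  →5  λ.λ.1 0

Term B:
  start: (λ.0) ((λ.λ.1 0) (λ.λ.1 0))
  →1  (λ.λ.1 0) (λ.λ.1 0)
  →2  λ.(λ.λ.1 0) 0
  →3  λ.λ.1 0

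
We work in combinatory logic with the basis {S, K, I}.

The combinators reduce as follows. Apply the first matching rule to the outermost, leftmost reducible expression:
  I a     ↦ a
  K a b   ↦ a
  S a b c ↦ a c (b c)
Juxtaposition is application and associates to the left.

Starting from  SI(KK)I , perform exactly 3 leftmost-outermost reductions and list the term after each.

Answer: after 3 steps: KKI

Reduction:
  start: SI(KK)I
  →1  II(KKI)
  →2  I(KKI)
  →3  KKI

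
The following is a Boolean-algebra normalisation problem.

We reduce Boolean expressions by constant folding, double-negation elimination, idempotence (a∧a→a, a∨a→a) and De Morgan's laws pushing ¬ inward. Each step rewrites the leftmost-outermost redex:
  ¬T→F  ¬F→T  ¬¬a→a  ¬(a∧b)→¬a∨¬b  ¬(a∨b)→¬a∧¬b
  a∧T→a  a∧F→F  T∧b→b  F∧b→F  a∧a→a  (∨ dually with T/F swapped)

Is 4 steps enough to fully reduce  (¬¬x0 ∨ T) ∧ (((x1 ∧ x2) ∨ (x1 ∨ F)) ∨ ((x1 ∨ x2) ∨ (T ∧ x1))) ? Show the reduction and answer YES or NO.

Answer: YES — reaches normal form ((x1 ∧ x2) ∨ x1) ∨ ((x1 ∨ x2) ∨ x1) in 4 ≤ 4 steps

Working:
  start: (¬¬x0 ∨ T) ∧ (((x1 ∧ x2) ∨ (x1 ∨ F)) ∨ ((x1 ∨ x2) ∨ (T ∧ x1)))
  →1  T ∧ (((x1 ∧ x2) ∨ (x1 ∨ F)) ∨ ((x1 ∨ x2) ∨ (T ∧ x1)))
  →2  ((x1 ∧ x2) ∨ (x1 ∨ F)) ∨ ((x1 ∨ x2) ∨ (T ∧ x1))
  →3  ((x1 ∧ x2) ∨ x1) ∨ ((x1 ∨ x2) ∨ (T ∧ x1))
  →4  ((x1 ∧ x2) ∨ x1) ∨ ((x1 ∨ x2) ∨ x1)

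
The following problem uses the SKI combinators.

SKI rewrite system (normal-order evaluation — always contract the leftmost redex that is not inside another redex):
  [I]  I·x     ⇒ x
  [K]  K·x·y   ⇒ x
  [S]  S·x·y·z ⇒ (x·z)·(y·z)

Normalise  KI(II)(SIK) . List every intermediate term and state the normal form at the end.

Answer: normal form = SIK  (in 2 steps)

Reduction:
  start: KI(II)(SIK)
  [1] I(SIK)
  [2] SIK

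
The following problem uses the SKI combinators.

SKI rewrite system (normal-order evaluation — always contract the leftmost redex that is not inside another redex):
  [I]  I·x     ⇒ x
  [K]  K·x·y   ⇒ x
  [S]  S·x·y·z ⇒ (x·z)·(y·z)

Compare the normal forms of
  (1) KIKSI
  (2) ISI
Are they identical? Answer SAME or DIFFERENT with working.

Term A:
  start: KIKSI
  →1  ISI
  →2  SI

Term B:
  start: ISI
  →1  SI

Answer: SAME — A ⇓ SI, B ⇓ SI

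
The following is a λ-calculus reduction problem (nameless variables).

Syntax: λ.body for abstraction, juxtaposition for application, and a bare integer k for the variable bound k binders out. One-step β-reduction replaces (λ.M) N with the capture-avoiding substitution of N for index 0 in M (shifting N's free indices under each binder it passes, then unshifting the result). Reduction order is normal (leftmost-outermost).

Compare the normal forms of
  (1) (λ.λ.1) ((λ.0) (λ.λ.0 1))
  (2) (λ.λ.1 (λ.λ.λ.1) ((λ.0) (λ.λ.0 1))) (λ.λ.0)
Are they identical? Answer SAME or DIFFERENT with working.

Answer: SAME — A ⇓ λ.λ.λ.0 1, B ⇓ λ.λ.λ.0 1

Reduction:
Term A:
  start: (λ.λ.1) ((λ.0) (λ.λ.0 1))
  →1  λ.(λ.0) (λ.λ.0 1)
  →2  λ.λ.λ.0 1

Term B:
  start: (λ.λ.1 (λ.λ.λ.1) ((λ.0) (λ.λ.0 1))) (λ.λ.0)
  →1  λ.(λ.λ.0) (λ.λ.λ.1) ((λ.0) (λ.λ.0 1))
  →2  λ.(λ.0) ((λ.0) (λ.λ.0 1))
  →3  λ.(λ.0) (λ.λ.0 1)
  →4  λ.λ.λ.0 1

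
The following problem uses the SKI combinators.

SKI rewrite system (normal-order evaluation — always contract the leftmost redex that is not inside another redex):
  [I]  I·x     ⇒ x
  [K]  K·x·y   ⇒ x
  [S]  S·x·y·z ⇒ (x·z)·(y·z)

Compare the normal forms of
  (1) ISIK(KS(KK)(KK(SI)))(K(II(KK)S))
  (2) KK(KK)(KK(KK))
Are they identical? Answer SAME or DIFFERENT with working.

Term A:
  start: ISIK(KS(KK)(KK(SI)))(K(II(KK)S))
  step 1: SIK(KS(KK)(KK(SI)))(K(II(KK)S))
  step 2: I(KS(KK)(KK(SI)))(K(KS(KK)(KK(SI))))(K(II(KK)S))
  step 3: KS(KK)(KK(SI))(K(KS(KK)(KK(SI))))(K(II(KK)S))
  step 4: S(KK(SI))(K(KS(KK)(KK(SI))))(K(II(KK)S))
  step 5: KK(SI)(K(II(KK)S))(K(KS(KK)(KK(SI)))(K(II(KK)S)))
  step 6: K(K(II(KK)S))(K(KS(KK)(KK(SI)))(K(II(KK)S)))
  step 7: K(II(KK)S)
  step 8: K(I(KK)S)
  step 9: K(KKS)
  step 10: KK

Term B:
  start: KK(KK)(KK(KK))
  step 1: K(KK(KK))
  step 2: KK

Answer: SAME — A ⇓ KK, B ⇓ KK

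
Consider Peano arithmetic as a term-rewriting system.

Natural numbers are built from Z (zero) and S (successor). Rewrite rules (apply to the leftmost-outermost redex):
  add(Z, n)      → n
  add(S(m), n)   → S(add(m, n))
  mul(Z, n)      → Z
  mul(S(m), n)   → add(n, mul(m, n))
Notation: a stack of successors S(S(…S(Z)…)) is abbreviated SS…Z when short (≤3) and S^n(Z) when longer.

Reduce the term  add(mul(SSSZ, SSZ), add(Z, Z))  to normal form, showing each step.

  start: add(mul(SSSZ, SSZ), add(Z, Z))
  →1  add(add(SSZ, mul(SSZ, SSZ)), add(Z, Z))
  →2  add(S(add(SZ, mul(SSZ, SSZ))), add(Z, Z))
  →3  S(add(add(SZ, mul(SSZ, SSZ)), add(Z, Z)))
  →4  S(add(S(add(Z, mul(SSZ, SSZ))), add(Z, Z)))
  →5  S(S(add(add(Z, mul(SSZ, SSZ)), add(Z, Z))))
  →6  S(S(add(mul(SSZ, SSZ), add(Z, Z))))
  →7  S(S(add(add(SSZ, mul(SZ, SSZ)), add(Z, Z))))
  →8  S(S(add(S(add(SZ, mul(SZ, SSZ))), add(Z, Z))))
  →9  S(S(S(add(add(SZ, mul(SZ, SSZ)), add(Z, Z)))))
  →10  S(S(S(add(S(add(Z, mul(SZ, SSZ))), add(Z, Z)))))
  →11  S(S(S(S(add(add(Z, mul(SZ, SSZ)), add(Z, Z))))))
  →12  S(S(S(S(add(mul(SZ, SSZ), add(Z, Z))))))
  →13  S(S(S(S(add(add(SSZ, mul(Z, SSZ)), add(Z, Z))))))
  →14  S(S(S(S(add(S(add(SZ, mul(Z, SSZ))), add(Z, Z))))))
  →15  S(S(S(S(S(add(add(SZ, mul(Z, SSZ)), add(Z, Z)))))))
  →16  S(S(S(S(S(add(S(add(Z, mul(Z, SSZ))), add(Z, Z)))))))
  →17  S(S(S(S(S(S(add(add(Z, mul(Z, SSZ)), add(Z, Z))))))))
  →18  S(S(S(S(S(S(add(mul(Z, SSZ), add(Z, Z))))))))
  →19  S(S(S(S(S(S(add(Z, add(Z, Z))))))))
  →20  S(S(S(S(S(S(add(Z, Z)))))))
  →21  S^6(Z)

Answer: normal form = S^6(Z)  (in 21 steps)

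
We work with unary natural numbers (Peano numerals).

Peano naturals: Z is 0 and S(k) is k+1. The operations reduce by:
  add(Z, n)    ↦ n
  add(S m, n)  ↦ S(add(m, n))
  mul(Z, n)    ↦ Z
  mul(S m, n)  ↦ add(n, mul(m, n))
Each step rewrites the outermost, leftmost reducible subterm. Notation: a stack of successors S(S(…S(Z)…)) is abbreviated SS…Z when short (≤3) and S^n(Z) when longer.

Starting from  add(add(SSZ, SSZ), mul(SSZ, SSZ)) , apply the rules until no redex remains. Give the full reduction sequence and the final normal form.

  start: add(add(SSZ, SSZ), mul(SSZ, SSZ))
  →1  add(S(add(SZ, SSZ)), mul(SSZ, SSZ))
  →2  S(add(add(SZ, SSZ), mul(SSZ, SSZ)))
  →3  S(add(S(add(Z, SSZ)), mul(SSZ, SSZ)))
  →4  S(S(add(add(Z, SSZ), mul(SSZ, SSZ))))
  →5  S(S(add(SSZ, mul(SSZ, SSZ))))
  →6  S(S(S(add(SZ, mul(SSZ, SSZ)))))
  →7  S(S(S(S(add(Z, mul(SSZ, SSZ))))))
  →8  S(S(S(S(mul(SSZ, SSZ)))))
  →9  S(S(S(S(add(SSZ, mul(SZ, SSZ))))))
  →10  S(S(S(S(S(add(SZ, mul(SZ, SSZ)))))))
  →11  S(S(S(S(S(S(add(Z, mul(SZ, SSZ))))))))
  →12  S(S(S(S(S(S(mul(SZ, SSZ)))))))
  →13  S(S(S(S(S(S(add(SSZ, mul(Z, SSZ))))))))
  →14  S(S(S(S(S(S(S(add(SZ, mul(Z, SSZ)))))))))
  →15  S(S(S(S(S(S(S(S(add(Z, mul(Z, SSZ))))))))))
  →16  S(S(S(S(S(S(S(S(mul(Z, SSZ)))))))))
  →17  S^8(Z)

Answer: normal form = S^8(Z)  (in 17 steps)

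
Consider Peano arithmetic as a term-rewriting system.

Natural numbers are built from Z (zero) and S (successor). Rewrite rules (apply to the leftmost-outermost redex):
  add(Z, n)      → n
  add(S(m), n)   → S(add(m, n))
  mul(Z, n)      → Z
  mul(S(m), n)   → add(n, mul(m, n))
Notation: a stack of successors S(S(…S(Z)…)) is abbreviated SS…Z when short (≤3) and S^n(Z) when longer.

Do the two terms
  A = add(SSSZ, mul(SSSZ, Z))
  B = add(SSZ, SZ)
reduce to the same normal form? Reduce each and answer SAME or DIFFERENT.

Answer: SAME — A ⇓ SSSZ, B ⇓ SSSZ

Working:
Term A:
  start: add(SSSZ, mul(SSSZ, Z))
  →1  S(add(SSZ, mul(SSSZ, Z)))
  →2  S(S(add(SZ, mul(SSSZ, Z))))
  →3  S(S(S(add(Z, mul(SSSZ, Z)))))
  →4  S(S(S(mul(SSSZ, Z))))
  →5  S(S(S(add(Z, mul(SSZ, Z)))))
  →6  S(S(S(mul(SSZ, Z))))
  →7  S(S(S(add(Z, mul(SZ, Z)))))
  →8  S(S(S(mul(SZ, Z))))
  →9  S(S(S(add(Z, mul(Z, Z)))))
  →10  S(S(S(mul(Z, Z))))
  →11  SSSZ

Term B:
  start: add(SSZ, SZ)
  →1  S(add(SZ, SZ))
  →2  S(S(add(Z, SZ)))
  →3  SSSZ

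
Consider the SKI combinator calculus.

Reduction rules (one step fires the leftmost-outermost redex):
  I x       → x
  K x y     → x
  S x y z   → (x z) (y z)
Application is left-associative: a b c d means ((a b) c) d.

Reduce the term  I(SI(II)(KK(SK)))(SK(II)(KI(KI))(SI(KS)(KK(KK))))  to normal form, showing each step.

Answer: normal form = K  (in 8 steps)

Working:
  start: I(SI(II)(KK(SK)))(SK(II)(KI(KI))(SI(KS)(KK(KK))))
  →1  SI(II)(KK(SK))(SK(II)(KI(KI))(SI(KS)(KK(KK))))
  →2  I(KK(SK))(II(KK(SK)))(SK(II)(KI(KI))(SI(KS)(KK(KK))))
  →3  KK(SK)(II(KK(SK)))(SK(II)(KI(KI))(SI(KS)(KK(KK))))
  →4  K(II(KK(SK)))(SK(II)(KI(KI))(SI(KS)(KK(KK))))
  →5  II(KK(SK))
  →6  I(KK(SK))
  →7  KK(SK)
  →8  K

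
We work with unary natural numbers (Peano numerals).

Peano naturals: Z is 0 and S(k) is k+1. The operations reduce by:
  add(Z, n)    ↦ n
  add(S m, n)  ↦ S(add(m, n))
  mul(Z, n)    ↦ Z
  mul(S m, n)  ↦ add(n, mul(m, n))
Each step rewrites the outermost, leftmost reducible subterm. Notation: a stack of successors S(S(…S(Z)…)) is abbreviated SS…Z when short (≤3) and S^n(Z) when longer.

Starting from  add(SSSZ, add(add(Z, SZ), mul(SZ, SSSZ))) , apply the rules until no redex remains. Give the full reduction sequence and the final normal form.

  start: add(SSSZ, add(add(Z, SZ), mul(SZ, SSSZ)))
  step 1: S(add(SSZ, add(add(Z, SZ), mul(SZ, SSSZ))))
  step 2: S(S(add(SZ, add(add(Z, SZ), mul(SZ, SSSZ)))))
  step 3: S(S(S(add(Z, add(add(Z, SZ), mul(SZ, SSSZ))))))
  step 4: S(S(S(add(add(Z, SZ), mul(SZ, SSSZ)))))
  step 5: S(S(S(add(SZ, mul(SZ, SSSZ)))))
  step 6: S(S(S(S(add(Z, mul(SZ, SSSZ))))))
  step 7: S(S(S(S(mul(SZ, SSSZ)))))
  step 8: S(S(S(S(add(SSSZ, mul(Z, SSSZ))))))
  step 9: S(S(S(S(S(add(SSZ, mul(Z, SSSZ)))))))
  step 10: S(S(S(S(S(S(add(SZ, mul(Z, SSSZ))))))))
  step 11: S(S(S(S(S(S(S(add(Z, mul(Z, SSSZ)))))))))
  step 12: S(S(S(S(S(S(S(mul(Z, SSSZ))))))))
  step 13: S^7(Z)

Answer: normal form = S^7(Z)  (in 13 steps)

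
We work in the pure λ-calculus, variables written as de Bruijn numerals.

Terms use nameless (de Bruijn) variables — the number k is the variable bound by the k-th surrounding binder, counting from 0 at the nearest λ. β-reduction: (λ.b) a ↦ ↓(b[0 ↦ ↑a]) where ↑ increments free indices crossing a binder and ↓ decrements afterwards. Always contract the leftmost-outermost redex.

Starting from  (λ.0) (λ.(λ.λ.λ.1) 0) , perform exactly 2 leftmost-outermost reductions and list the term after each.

Answer: after 2 steps: λ.λ.λ.1

Working:
  start: (λ.0) (λ.(λ.λ.λ.1) 0)
  step 1: λ.(λ.λ.λ.1) 0
  step 2: λ.λ.λ.1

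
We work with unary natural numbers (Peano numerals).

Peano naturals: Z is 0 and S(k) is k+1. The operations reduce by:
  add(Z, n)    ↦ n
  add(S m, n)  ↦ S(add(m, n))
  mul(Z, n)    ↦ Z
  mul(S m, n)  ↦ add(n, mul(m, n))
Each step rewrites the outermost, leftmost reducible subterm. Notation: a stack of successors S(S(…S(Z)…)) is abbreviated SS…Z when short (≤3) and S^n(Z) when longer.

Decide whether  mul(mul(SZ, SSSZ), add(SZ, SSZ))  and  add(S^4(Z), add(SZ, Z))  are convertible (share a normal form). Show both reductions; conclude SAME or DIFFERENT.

Answer: DIFFERENT — A ⇓ S^9(Z), B ⇓ S^5(Z)

Reduction:
Term A:
  start: mul(mul(SZ, SSSZ), add(SZ, SSZ))
  [1] mul(add(SSSZ, mul(Z, SSSZ)), add(SZ, SSZ))
  [2] mul(S(add(SSZ, mul(Z, SSSZ))), add(SZ, SSZ))
  [3] add(add(SZ, SSZ), mul(add(SSZ, mul(Z, SSSZ)), add(SZ, SSZ)))
  [4] add(S(add(Z, SSZ)), mul(add(SSZ, mul(Z, SSSZ)), add(SZ, SSZ)))
  [5] S(add(add(Z, SSZ), mul(add(SSZ, mul(Z, SSSZ)), add(SZ, SSZ))))
  [6] S(add(SSZ, mul(add(SSZ, mul(Z, SSSZ)), add(SZ, SSZ))))
  [7] S(S(add(SZ, mul(add(SSZ, mul(Z, SSSZ)), add(SZ, SSZ)))))
  [8] S(S(S(add(Z, mul(add(SSZ, mul(Z, SSSZ)), add(SZ, SSZ))))))
  [9] S(S(S(mul(add(SSZ, mul(Z, SSSZ)), add(SZ, SSZ)))))
  [10] S(S(S(mul(S(add(SZ, mul(Z, SSSZ))), add(SZ, SSZ)))))
  [11] S(S(S(add(add(SZ, SSZ), mul(add(SZ, mul(Z, SSSZ)), add(SZ, SSZ))))))
  [12] S(S(S(add(S(add(Z, SSZ)), mul(add(SZ, mul(Z, SSSZ)), add(SZ, SSZ))))))
  [13] S(S(S(S(add(add(Z, SSZ), mul(add(SZ, mul(Z, SSSZ)), add(SZ, SSZ)))))))
  [14] S(S(S(S(add(SSZ, mul(add(SZ, mul(Z, SSSZ)), add(SZ, SSZ)))))))
  [15] S(S(S(S(S(add(SZ, mul(add(SZ, mul(Z, SSSZ)), add(SZ, SSZ))))))))
  [16] S(S(S(S(S(S(add(Z, mul(add(SZ, mul(Z, SSSZ)), add(SZ, SSZ)))))))))
  [17] S(S(S(S(S(S(mul(add(SZ, mul(Z, SSSZ)), add(SZ, SSZ))))))))
  [18] S(S(S(S(S(S(mul(S(add(Z, mul(Z, SSSZ))), add(SZ, SSZ))))))))
  [19] S(S(S(S(S(S(add(add(SZ, SSZ), mul(add(Z, mul(Z, SSSZ)), add(SZ, SSZ)))))))))
  [20] S(S(S(S(S(S(add(S(add(Z, SSZ)), mul(add(Z, mul(Z, SSSZ)), add(SZ, SSZ)))))))))
  [21] S(S(S(S(S(S(S(add(add(Z, SSZ), mul(add(Z, mul(Z, SSSZ)), add(SZ, SSZ))))))))))
  [22] S(S(S(S(S(S(S(add(SSZ, mul(add(Z, mul(Z, SSSZ)), add(SZ, SSZ))))))))))
  [23] S(S(S(S(S(S(S(S(add(SZ, mul(add(Z, mul(Z, SSSZ)), add(SZ, SSZ)))))))))))
  [24] S(S(S(S(S(S(S(S(S(add(Z, mul(add(Z, mul(Z, SSSZ)), add(SZ, SSZ))))))))))))
  [25] S(S(S(S(S(S(S(S(S(mul(add(Z, mul(Z, SSSZ)), add(SZ, SSZ)))))))))))
  [26] S(S(S(S(S(S(S(S(S(mul(mul(Z, SSSZ), add(SZ, SSZ)))))))))))
  [27] S(S(S(S(S(S(S(S(S(mul(Z, add(SZ, SSZ)))))))))))
  [28] S^9(Z)

Term B:
  start: add(S^4(Z), add(SZ, Z))
  [1] S(add(SSSZ, add(SZ, Z)))
  [2] S(S(add(SSZ, add(SZ, Z))))
  [3] S(S(S(add(SZ, add(SZ, Z)))))
  [4] S(S(S(S(add(Z, add(SZ, Z))))))
  [5] S(S(S(S(add(SZ, Z)))))
  [6] S(S(S(S(S(add(Z, Z))))))
  [7] S^5(Z)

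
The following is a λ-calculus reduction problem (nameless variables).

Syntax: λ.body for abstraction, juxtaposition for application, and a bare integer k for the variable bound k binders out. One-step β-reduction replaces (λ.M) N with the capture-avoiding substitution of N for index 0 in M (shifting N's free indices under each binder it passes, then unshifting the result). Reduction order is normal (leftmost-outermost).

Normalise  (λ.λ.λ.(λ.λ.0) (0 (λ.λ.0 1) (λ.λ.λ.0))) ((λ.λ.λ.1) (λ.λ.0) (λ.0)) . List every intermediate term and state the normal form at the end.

  start: (λ.λ.λ.(λ.λ.0) (0 (λ.λ.0 1) (λ.λ.λ.0))) ((λ.λ.λ.1) (λ.λ.0) (λ.0))
  →1  λ.λ.(λ.λ.0) (0 (λ.λ.0 1) (λ.λ.λ.0))
  →2  λ.λ.λ.0

Answer: normal form = λ.λ.λ.0  (in 2 steps)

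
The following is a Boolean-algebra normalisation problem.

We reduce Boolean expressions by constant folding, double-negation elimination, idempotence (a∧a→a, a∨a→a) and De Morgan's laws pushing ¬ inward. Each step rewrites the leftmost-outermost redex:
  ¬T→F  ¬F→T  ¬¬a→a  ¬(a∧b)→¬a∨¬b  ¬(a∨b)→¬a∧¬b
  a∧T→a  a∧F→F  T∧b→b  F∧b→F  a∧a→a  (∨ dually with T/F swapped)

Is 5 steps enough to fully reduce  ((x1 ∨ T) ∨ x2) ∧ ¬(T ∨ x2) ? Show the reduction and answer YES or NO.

Answer: NO — after 5 steps the term is F ∧ ¬x2, not yet normal

Derivation:
  start: ((x1 ∨ T) ∨ x2) ∧ ¬(T ∨ x2)
  [1] (T ∨ x2) ∧ ¬(T ∨ x2)
  [2] T ∧ ¬(T ∨ x2)
  [3] ¬(T ∨ x2)
  [4] ¬T ∧ ¬x2
  [5] F ∧ ¬x2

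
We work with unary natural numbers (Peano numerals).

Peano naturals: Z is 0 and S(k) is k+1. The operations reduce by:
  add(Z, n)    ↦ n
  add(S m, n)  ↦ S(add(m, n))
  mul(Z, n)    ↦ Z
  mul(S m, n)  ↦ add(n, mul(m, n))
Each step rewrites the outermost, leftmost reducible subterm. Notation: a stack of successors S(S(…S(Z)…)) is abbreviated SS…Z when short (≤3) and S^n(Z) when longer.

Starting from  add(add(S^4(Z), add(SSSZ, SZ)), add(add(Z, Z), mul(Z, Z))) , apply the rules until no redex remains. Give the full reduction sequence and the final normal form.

  start: add(add(S^4(Z), add(SSSZ, SZ)), add(add(Z, Z), mul(Z, Z)))
  step 1: add(S(add(SSSZ, add(SSSZ, SZ))), add(add(Z, Z), mul(Z, Z)))
  step 2: S(add(add(SSSZ, add(SSSZ, SZ)), add(add(Z, Z), mul(Z, Z))))
  step 3: S(add(S(add(SSZ, add(SSSZ, SZ))), add(add(Z, Z), mul(Z, Z))))
  step 4: S(S(add(add(SSZ, add(SSSZ, SZ)), add(add(Z, Z), mul(Z, Z)))))
  step 5: S(S(add(S(add(SZ, add(SSSZ, SZ))), add(add(Z, Z), mul(Z, Z)))))
  step 6: S(S(S(add(add(SZ, add(SSSZ, SZ)), add(add(Z, Z), mul(Z, Z))))))
  step 7: S(S(S(add(S(add(Z, add(SSSZ, SZ))), add(add(Z, Z), mul(Z, Z))))))
  step 8: S(S(S(S(add(add(Z, add(SSSZ, SZ)), add(add(Z, Z), mul(Z, Z)))))))
  step 9: S(S(S(S(add(add(SSSZ, SZ), add(add(Z, Z), mul(Z, Z)))))))
  step 10: S(S(S(S(add(S(add(SSZ, SZ)), add(add(Z, Z), mul(Z, Z)))))))
  step 11: S(S(S(S(S(add(add(SSZ, SZ), add(add(Z, Z), mul(Z, Z))))))))
  step 12: S(S(S(S(S(add(S(add(SZ, SZ)), add(add(Z, Z), mul(Z, Z))))))))
  step 13: S(S(S(S(S(S(add(add(SZ, SZ), add(add(Z, Z), mul(Z, Z)))))))))
  step 14: S(S(S(S(S(S(add(S(add(Z, SZ)), add(add(Z, Z), mul(Z, Z)))))))))
  step 15: S(S(S(S(S(S(S(add(add(Z, SZ), add(add(Z, Z), mul(Z, Z))))))))))
  step 16: S(S(S(S(S(S(S(add(SZ, add(add(Z, Z), mul(Z, Z))))))))))
  step 17: S(S(S(S(S(S(S(S(add(Z, add(add(Z, Z), mul(Z, Z)))))))))))
  step 18: S(S(S(S(S(S(S(S(add(add(Z, Z), mul(Z, Z))))))))))
  step 19: S(S(S(S(S(S(S(S(add(Z, mul(Z, Z))))))))))
  step 20: S(S(S(S(S(S(S(S(mul(Z, Z)))))))))
  step 21: S^8(Z)

Answer: normal form = S^8(Z)  (in 21 steps)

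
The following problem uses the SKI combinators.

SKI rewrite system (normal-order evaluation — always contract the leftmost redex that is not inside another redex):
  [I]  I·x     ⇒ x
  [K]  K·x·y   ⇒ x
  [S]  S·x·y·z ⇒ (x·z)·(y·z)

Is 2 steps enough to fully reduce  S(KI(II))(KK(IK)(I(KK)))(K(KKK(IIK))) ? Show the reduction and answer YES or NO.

  start: S(KI(II))(KK(IK)(I(KK)))(K(KKK(IIK)))
  [1] KI(II)(K(KKK(IIK)))(KK(IK)(I(KK))(K(KKK(IIK))))
  [2] I(K(KKK(IIK)))(KK(IK)(I(KK))(K(KKK(IIK))))

Answer: NO — after 2 steps the term is I(K(KKK(IIK)))(KK(IK)(I(KK))(K(KKK(IIK)))), not yet normal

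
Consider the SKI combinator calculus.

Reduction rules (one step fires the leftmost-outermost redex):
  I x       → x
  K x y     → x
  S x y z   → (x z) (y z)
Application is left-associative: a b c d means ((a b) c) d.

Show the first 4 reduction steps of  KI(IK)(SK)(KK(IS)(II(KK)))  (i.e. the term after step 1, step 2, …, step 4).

Answer: after 4 steps: SK(K(I(KK)))

Reduction:
  start: KI(IK)(SK)(KK(IS)(II(KK)))
  [1] I(SK)(KK(IS)(II(KK)))
  [2] SK(KK(IS)(II(KK)))
  [3] SK(K(II(KK)))
  [4] SK(K(I(KK)))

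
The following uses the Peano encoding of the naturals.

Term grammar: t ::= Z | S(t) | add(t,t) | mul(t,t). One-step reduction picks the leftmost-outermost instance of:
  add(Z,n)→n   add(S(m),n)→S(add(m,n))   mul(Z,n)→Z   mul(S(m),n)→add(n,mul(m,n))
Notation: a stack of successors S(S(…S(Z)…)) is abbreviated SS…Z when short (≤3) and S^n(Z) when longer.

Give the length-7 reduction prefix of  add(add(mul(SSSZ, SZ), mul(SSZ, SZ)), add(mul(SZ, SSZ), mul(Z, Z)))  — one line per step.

  start: add(add(mul(SSSZ, SZ), mul(SSZ, SZ)), add(mul(SZ, SSZ), mul(Z, Z)))
  →1  add(add(add(SZ, mul(SSZ, SZ)), mul(SSZ, SZ)), add(mul(SZ, SSZ), mul(Z, Z)))
  →2  add(add(S(add(Z, mul(SSZ, SZ))), mul(SSZ, SZ)), add(mul(SZ, SSZ), mul(Z, Z)))
  →3  add(S(add(add(Z, mul(SSZ, SZ)), mul(SSZ, SZ))), add(mul(SZ, SSZ), mul(Z, Z)))
  →4  S(add(add(add(Z, mul(SSZ, SZ)), mul(SSZ, SZ)), add(mul(SZ, SSZ), mul(Z, Z))))
  →5  S(add(add(mul(SSZ, SZ), mul(SSZ, SZ)), add(mul(SZ, SSZ), mul(Z, Z))))
  →6  S(add(add(add(SZ, mul(SZ, SZ)), mul(SSZ, SZ)), add(mul(SZ, SSZ), mul(Z, Z))))
  →7  S(add(add(S(add(Z, mul(SZ, SZ))), mul(SSZ, SZ)), add(mul(SZ, SSZ), mul(Z, Z))))

Answer: after 7 steps: S(add(add(S(add(Z, mul(SZ, SZ))), mul(SSZ, SZ)), add(mul(SZ, SSZ), mul(Z, Z))))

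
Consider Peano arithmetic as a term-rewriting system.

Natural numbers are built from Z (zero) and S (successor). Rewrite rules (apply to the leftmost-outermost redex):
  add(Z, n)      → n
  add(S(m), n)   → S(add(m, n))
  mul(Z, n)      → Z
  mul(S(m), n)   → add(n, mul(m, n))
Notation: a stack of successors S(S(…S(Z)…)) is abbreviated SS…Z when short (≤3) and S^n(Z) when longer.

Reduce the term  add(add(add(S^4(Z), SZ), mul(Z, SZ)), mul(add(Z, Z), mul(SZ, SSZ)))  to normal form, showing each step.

Answer: normal form = S^5(Z)  (in 20 steps)

Derivation:
  start: add(add(add(S^4(Z), SZ), mul(Z, SZ)), mul(add(Z, Z), mul(SZ, SSZ)))
  →1  add(add(S(add(SSSZ, SZ)), mul(Z, SZ)), mul(add(Z, Z), mul(SZ, SSZ)))
  →2  add(S(add(add(SSSZ, SZ), mul(Z, SZ))), mul(add(Z, Z), mul(SZ, SSZ)))
  →3  S(add(add(add(SSSZ, SZ), mul(Z, SZ)), mul(add(Z, Z), mul(SZ, SSZ))))
  →4  S(add(add(S(add(SSZ, SZ)), mul(Z, SZ)), mul(add(Z, Z), mul(SZ, SSZ))))
  →5  S(add(S(add(add(SSZ, SZ), mul(Z, SZ))), mul(add(Z, Z), mul(SZ, SSZ))))
  →6  S(S(add(add(add(SSZ, SZ), mul(Z, SZ)), mul(add(Z, Z), mul(SZ, SSZ)))))
  →7  S(S(add(add(S(add(SZ, SZ)), mul(Z, SZ)), mul(add(Z, Z), mul(SZ, SSZ)))))
  →8  S(S(add(S(add(add(SZ, SZ), mul(Z, SZ))), mul(add(Z, Z), mul(SZ, SSZ)))))
  →9  S(S(S(add(add(add(SZ, SZ), mul(Z, SZ)), mul(add(Z, Z), mul(SZ, SSZ))))))
  →10  S(S(S(add(add(S(add(Z, SZ)), mul(Z, SZ)), mul(add(Z, Z), mul(SZ, SSZ))))))
  →11  S(S(S(add(S(add(add(Z, SZ), mul(Z, SZ))), mul(add(Z, Z), mul(SZ, SSZ))))))
  →12  S(S(S(S(add(add(add(Z, SZ), mul(Z, SZ)), mul(add(Z, Z), mul(SZ, SSZ)))))))
  →13  S(S(S(S(add(add(SZ, mul(Z, SZ)), mul(add(Z, Z), mul(SZ, SSZ)))))))
  →14  S(S(S(S(add(S(add(Z, mul(Z, SZ))), mul(add(Z, Z), mul(SZ, SSZ)))))))
  →15  S(S(S(S(S(add(add(Z, mul(Z, SZ)), mul(add(Z, Z), mul(SZ, SSZ))))))))
  →16  S(S(S(S(S(add(mul(Z, SZ), mul(add(Z, Z), mul(SZ, SSZ))))))))
  →17  S(S(S(S(S(add(Z, mul(add(Z, Z), mul(SZ, SSZ))))))))
  →18  S(S(S(S(S(mul(add(Z, Z), mul(SZ, SSZ)))))))
  →19  S(S(S(S(S(mul(Z, mul(SZ, SSZ)))))))
  →20  S^5(Z)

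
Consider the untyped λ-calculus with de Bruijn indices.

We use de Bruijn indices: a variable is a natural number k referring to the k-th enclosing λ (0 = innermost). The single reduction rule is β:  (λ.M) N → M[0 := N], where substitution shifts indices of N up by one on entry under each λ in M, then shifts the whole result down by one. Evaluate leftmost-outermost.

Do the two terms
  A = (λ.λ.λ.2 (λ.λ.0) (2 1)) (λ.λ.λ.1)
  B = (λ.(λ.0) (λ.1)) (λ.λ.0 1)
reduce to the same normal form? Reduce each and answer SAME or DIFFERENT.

Term A:
  start: (λ.λ.λ.2 (λ.λ.0) (2 1)) (λ.λ.λ.1)
  step 1: λ.λ.(λ.λ.λ.1) (λ.λ.0) ((λ.λ.λ.1) 1)
  step 2: λ.λ.(λ.λ.1) ((λ.λ.λ.1) 1)
  step 3: λ.λ.λ.(λ.λ.λ.1) 2
  step 4: λ.λ.λ.λ.λ.1

Term B:
  start: (λ.(λ.0) (λ.1)) (λ.λ.0 1)
  step 1: (λ.0) (λ.λ.λ.0 1)
  step 2: λ.λ.λ.0 1

Answer: DIFFERENT — A ⇓ λ.λ.λ.λ.λ.1, B ⇓ λ.λ.λ.0 1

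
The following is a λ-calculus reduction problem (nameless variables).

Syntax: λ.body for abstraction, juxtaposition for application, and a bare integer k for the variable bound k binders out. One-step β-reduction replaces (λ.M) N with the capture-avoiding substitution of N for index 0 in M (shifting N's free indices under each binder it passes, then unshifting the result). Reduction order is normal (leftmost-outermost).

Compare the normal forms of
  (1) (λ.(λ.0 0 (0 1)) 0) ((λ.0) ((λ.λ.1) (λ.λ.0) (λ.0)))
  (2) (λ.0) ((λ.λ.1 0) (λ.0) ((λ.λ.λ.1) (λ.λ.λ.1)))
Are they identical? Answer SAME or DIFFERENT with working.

Term A:
  start: (λ.(λ.0 0 (0 1)) 0) ((λ.0) ((λ.λ.1) (λ.λ.0) (λ.0)))
  step 1: (λ.0 0 (0 ((λ.0) ((λ.λ.1) (λ.λ.0) (λ.0))))) ((λ.0) ((λ.λ.1) (λ.λ.0) (λ.0)))
  step 2: (λ.0) ((λ.λ.1) (λ.λ.0) (λ.0)) ((λ.0) ((λ.λ.1) (λ.λ.0) (λ.0))) ((λ.0) ((λ.λ.1) (λ.λ.0) (λ.0)) ((λ.0) ((λ.λ.1) (λ.λ.0) (λ.0))))
  step 3: (λ.λ.1) (λ.λ.0) (λ.0) ((λ.0) ((λ.λ.1) (λ.λ.0) (λ.0))) ((λ.0) ((λ.λ.1) (λ.λ.0) (λ.0)) ((λ.0) ((λ.λ.1) (λ.λ.0) (λ.0))))
  step 4: (λ.λ.λ.0) (λ.0) ((λ.0) ((λ.λ.1) (λ.λ.0) (λ.0))) ((λ.0) ((λ.λ.1) (λ.λ.0) (λ.0)) ((λ.0) ((λ.λ.1) (λ.λ.0) (λ.0))))
  step 5: (λ.λ.0) ((λ.0) ((λ.λ.1) (λ.λ.0) (λ.0))) ((λ.0) ((λ.λ.1) (λ.λ.0) (λ.0)) ((λ.0) ((λ.λ.1) (λ.λ.0) (λ.0))))
  step 6: (λ.0) ((λ.0) ((λ.λ.1) (λ.λ.0) (λ.0)) ((λ.0) ((λ.λ.1) (λ.λ.0) (λ.0))))
  step 7: (λ.0) ((λ.λ.1) (λ.λ.0) (λ.0)) ((λ.0) ((λ.λ.1) (λ.λ.0) (λ.0)))
  step 8: (λ.λ.1) (λ.λ.0) (λ.0) ((λ.0) ((λ.λ.1) (λ.λ.0) (λ.0)))
  step 9: (λ.λ.λ.0) (λ.0) ((λ.0) ((λ.λ.1) (λ.λ.0) (λ.0)))
  step 10: (λ.λ.0) ((λ.0) ((λ.λ.1) (λ.λ.0) (λ.0)))
  step 11: λ.0

Term B:
  start: (λ.0) ((λ.λ.1 0) (λ.0) ((λ.λ.λ.1) (λ.λ.λ.1)))
  step 1: (λ.λ.1 0) (λ.0) ((λ.λ.λ.1) (λ.λ.λ.1))
  step 2: (λ.(λ.0) 0) ((λ.λ.λ.1) (λ.λ.λ.1))
  step 3: (λ.0) ((λ.λ.λ.1) (λ.λ.λ.1))
  step 4: (λ.λ.λ.1) (λ.λ.λ.1)
  step 5: λ.λ.1

Answer: DIFFERENT — A ⇓ λ.0, B ⇓ λ.λ.1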